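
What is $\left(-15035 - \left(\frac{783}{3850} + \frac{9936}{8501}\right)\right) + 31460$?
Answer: $\frac{537526451367}{32728850} \approx 16424.0$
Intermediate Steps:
$\left(-15035 - \left(\frac{783}{3850} + \frac{9936}{8501}\right)\right) + 31460 = \left(-15035 - \frac{44909883}{32728850}\right) + 31460 = - \frac{492123169633}{32728850} + 31460 = \frac{537526451367}{32728850}$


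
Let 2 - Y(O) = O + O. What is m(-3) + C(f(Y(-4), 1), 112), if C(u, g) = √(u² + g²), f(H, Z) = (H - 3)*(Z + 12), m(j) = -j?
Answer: 3 + 35*√17 ≈ 147.31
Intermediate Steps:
Y(O) = 2 - 2*O (Y(O) = 2 - (O + O) = 2 - 2*O)
f(H, Z) = (-3 + H)*(12 + Z)
C(u, g) = √(g² + u²)
m(-3) + C(f(Y(-4), 1), 112) = -1*(-3) + √(112² + (-36 - 3*1 + 12*(2 - 2*(-4)) + (2 - 2*(-4))*1)²) = 3 + √(12544 + (-36 - 3 + 12*(2 + 8) + (2 + 8)*1)²) = 3 + √(12544 + (-36 - 3 + 12*10 + 10*1)²) = 3 + √(12544 + (-36 - 3 + 120 + 10)²) = 3 + √(12544 + 91²) = 3 + √(12544 + 8281) = 3 + √20825 = 3 + 35*√17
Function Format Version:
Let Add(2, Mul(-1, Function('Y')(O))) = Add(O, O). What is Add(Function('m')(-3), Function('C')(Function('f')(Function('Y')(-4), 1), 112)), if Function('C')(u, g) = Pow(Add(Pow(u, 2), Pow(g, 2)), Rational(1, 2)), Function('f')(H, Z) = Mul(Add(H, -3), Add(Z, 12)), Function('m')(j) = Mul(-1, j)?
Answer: Add(3, Mul(35, Pow(17, Rational(1, 2)))) ≈ 147.31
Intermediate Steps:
Function('Y')(O) = Add(2, Mul(-2, O)) (Function('Y')(O) = Add(2, Mul(-1, Add(O, O))) = Add(2, Mul(-1, Mul(2, O))) = Add(2, Mul(-2, O)))
Function('f')(H, Z) = Mul(Add(-3, H), Add(12, Z))
Function('C')(u, g) = Pow(Add(Pow(g, 2), Pow(u, 2)), Rational(1, 2))
Add(Function('m')(-3), Function('C')(Function('f')(Function('Y')(-4), 1), 112)) = Add(Mul(-1, -3), Pow(Add(Pow(112, 2), Pow(Add(-36, Mul(-3, 1), Mul(12, Add(2, Mul(-2, -4))), Mul(Add(2, Mul(-2, -4)), 1)), 2)), Rational(1, 2))) = Add(3, Pow(Add(12544, Pow(Add(-36, -3, Mul(12, Add(2, 8)), Mul(Add(2, 8), 1)), 2)), Rational(1, 2))) = Add(3, Pow(Add(12544, Pow(Add(-36, -3, Mul(12, 10), Mul(10, 1)), 2)), Rational(1, 2))) = Add(3, Pow(Add(12544, Pow(Add(-36, -3, 120, 10), 2)), Rational(1, 2))) = Add(3, Pow(Add(12544, Pow(91, 2)), Rational(1, 2))) = Add(3, Pow(Add(12544, 8281), Rational(1, 2))) = Add(3, Pow(20825, Rational(1, 2))) = Add(3, Mul(35, Pow(17, Rational(1, 2))))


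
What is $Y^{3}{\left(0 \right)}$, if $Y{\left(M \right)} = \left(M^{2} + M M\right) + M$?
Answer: $0$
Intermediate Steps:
$Y{\left(M \right)} = M + 2 M^{2}$ ($Y{\left(M \right)} = \left(M^{2} + M^{2}\right) + M = 2 M^{2} + M = M + 2 M^{2}$)
$Y^{3}{\left(0 \right)} = \left(0 \left(1 + 2 \cdot 0\right)\right)^{3} = \left(0 \left(1 + 0\right)\right)^{3} = \left(0 \cdot 1\right)^{3} = 0^{3} = 0$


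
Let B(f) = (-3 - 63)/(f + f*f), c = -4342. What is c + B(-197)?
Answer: -83826685/19306 ≈ -4342.0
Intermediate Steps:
B(f) = -66/(f + f**2)
c + B(-197) = -4342 - 66/(-197*(1 - 197)) = -4342 - 66*(-1/197)/(-196) = -4342 - 66*(-1/197)*(-1/196) = -4342 - 33/19306 = -83826685/19306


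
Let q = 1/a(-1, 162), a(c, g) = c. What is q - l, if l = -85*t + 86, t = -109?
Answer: -9352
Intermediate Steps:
q = -1 (q = 1/(-1) = -1)
l = 9351 (l = -85*(-109) + 86 = 9265 + 86 = 9351)
q - l = -1 - 1*9351 = -1 - 9351 = -9352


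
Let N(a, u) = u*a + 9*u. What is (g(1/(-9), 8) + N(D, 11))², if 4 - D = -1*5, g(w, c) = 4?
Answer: 40804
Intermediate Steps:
D = 9 (D = 4 - (-1)*5 = 4 - 1*(-5) = 4 + 5 = 9)
N(a, u) = 9*u + a*u (N(a, u) = a*u + 9*u = 9*u + a*u)
(g(1/(-9), 8) + N(D, 11))² = (4 + 11*(9 + 9))² = (4 + 11*18)² = (4 + 198)² = 202² = 40804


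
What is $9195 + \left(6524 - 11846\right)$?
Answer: $3873$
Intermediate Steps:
$9195 + \left(6524 - 11846\right) = 9195 - 5322 = 3873$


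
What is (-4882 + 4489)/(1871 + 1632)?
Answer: -393/3503 ≈ -0.11219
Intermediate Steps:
(-4882 + 4489)/(1871 + 1632) = -393/3503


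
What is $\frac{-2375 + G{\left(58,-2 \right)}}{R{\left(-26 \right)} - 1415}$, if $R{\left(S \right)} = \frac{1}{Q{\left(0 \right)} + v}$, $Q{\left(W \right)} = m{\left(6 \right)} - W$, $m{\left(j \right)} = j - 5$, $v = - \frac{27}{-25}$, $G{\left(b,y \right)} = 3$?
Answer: $\frac{123344}{73555} \approx 1.6769$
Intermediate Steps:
$v = \frac{27}{25}$ ($v = \left(-27\right) \left(- \frac{1}{25}\right) = \frac{27}{25} \approx 1.08$)
$m{\left(j \right)} = -5 + j$ ($m{\left(j \right)} = j - 5 = -5 + j$)
$Q{\left(W \right)} = 1 - W$ ($Q{\left(W \right)} = \left(-5 + 6\right) - W = 1 - W$)
$R{\left(S \right)} = \frac{25}{52}$ ($R{\left(S \right)} = \frac{1}{\left(1 - 0\right) + \frac{27}{25}} = \frac{1}{\left(1 + 0\right) + \frac{27}{25}} = \frac{1}{1 + \frac{27}{25}} = \frac{1}{\frac{52}{25}} = \frac{25}{52}$)
$\frac{-2375 + G{\left(58,-2 \right)}}{R{\left(-26 \right)} - 1415} = \frac{-2375 + 3}{\frac{25}{52} - 1415} = - \frac{2372}{- \frac{73555}{52}} = \left(-2372\right) \left(- \frac{52}{73555}\right) = \frac{123344}{73555}$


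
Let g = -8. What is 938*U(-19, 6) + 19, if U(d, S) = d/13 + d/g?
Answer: 45543/52 ≈ 875.83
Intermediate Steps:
U(d, S) = -5*d/104 (U(d, S) = d/13 + d/(-8) = d*(1/13) + d*(-⅛) = d/13 - d/8 = -5*d/104)
938*U(-19, 6) + 19 = 938*(-5/104*(-19)) + 19 = 938*(95/104) + 19 = 44555/52 + 19 = 45543/52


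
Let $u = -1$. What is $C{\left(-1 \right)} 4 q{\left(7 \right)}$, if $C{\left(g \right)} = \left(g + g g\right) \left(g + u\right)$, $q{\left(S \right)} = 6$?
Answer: $0$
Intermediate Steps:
$C{\left(g \right)} = \left(-1 + g\right) \left(g + g^{2}\right)$ ($C{\left(g \right)} = \left(g + g g\right) \left(g - 1\right) = \left(g + g^{2}\right) \left(-1 + g\right) = \left(-1 + g\right) \left(g + g^{2}\right)$)
$C{\left(-1 \right)} 4 q{\left(7 \right)} = \left(\left(-1\right)^{3} - -1\right) 4 \cdot 6 = \left(-1 + 1\right) 4 \cdot 6 = 0 \cdot 4 \cdot 6 = 0 \cdot 6 = 0$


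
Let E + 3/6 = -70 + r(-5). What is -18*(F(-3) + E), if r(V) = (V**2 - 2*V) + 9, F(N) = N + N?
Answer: 585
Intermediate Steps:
F(N) = 2*N
r(V) = 9 + V**2 - 2*V
E = -53/2 (E = -1/2 + (-70 + (9 + (-5)**2 - 2*(-5))) = -1/2 + (-70 + (9 + 25 + 10)) = -1/2 + (-70 + 44) = -1/2 - 26 = -53/2 ≈ -26.500)
-18*(F(-3) + E) = -18*(2*(-3) - 53/2) = -18*(-6 - 53/2) = -18*(-65/2) = 585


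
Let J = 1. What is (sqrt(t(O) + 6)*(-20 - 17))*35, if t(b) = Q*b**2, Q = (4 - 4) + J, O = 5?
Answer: -1295*sqrt(31) ≈ -7210.3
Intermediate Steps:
Q = 1 (Q = (4 - 4) + 1 = 0 + 1 = 1)
t(b) = b**2 (t(b) = 1*b**2 = b**2)
(sqrt(t(O) + 6)*(-20 - 17))*35 = (sqrt(5**2 + 6)*(-20 - 17))*35 = (sqrt(25 + 6)*(-37))*35 = (sqrt(31)*(-37))*35 = -37*sqrt(31)*35 = -1295*sqrt(31)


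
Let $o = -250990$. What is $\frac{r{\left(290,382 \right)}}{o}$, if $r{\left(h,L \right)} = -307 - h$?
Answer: $\frac{597}{250990} \approx 0.0023786$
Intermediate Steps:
$\frac{r{\left(290,382 \right)}}{o} = \frac{-307 - 290}{-250990} = \left(-307 - 290\right) \left(- \frac{1}{250990}\right) = \left(-597\right) \left(- \frac{1}{250990}\right) = \frac{597}{250990}$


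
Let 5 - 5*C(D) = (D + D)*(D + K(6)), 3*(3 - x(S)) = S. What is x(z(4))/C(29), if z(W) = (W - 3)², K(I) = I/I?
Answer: -8/1041 ≈ -0.0076849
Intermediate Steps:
K(I) = 1
z(W) = (-3 + W)²
x(S) = 3 - S/3
C(D) = 1 - 2*D*(1 + D)/5 (C(D) = 1 - (D + D)*(D + 1)/5 = 1 - 2*D*(1 + D)/5)
x(z(4))/C(29) = (3 - (-3 + 4)²/3)/(1 - ⅖*29 - ⅖*29²) = (3 - ⅓*1²)/(1 - 58/5 - ⅖*841) = (3 - ⅓*1)/(1 - 58/5 - 1682/5) = (3 - ⅓)/(-347) = (8/3)*(-1/347) = -8/1041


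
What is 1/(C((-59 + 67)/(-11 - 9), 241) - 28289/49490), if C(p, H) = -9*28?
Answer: -49490/12499769 ≈ -0.0039593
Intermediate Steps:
C(p, H) = -252
1/(C((-59 + 67)/(-11 - 9), 241) - 28289/49490) = 1/(-252 - 28289/49490) = 1/(-12499769/49490) = -49490/12499769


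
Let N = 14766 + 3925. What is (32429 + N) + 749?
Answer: 51869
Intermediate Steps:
N = 18691
(32429 + N) + 749 = (32429 + 18691) + 749 = 51120 + 749 = 51869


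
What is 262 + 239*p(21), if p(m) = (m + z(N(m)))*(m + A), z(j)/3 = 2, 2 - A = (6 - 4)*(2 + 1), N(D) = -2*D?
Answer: 109963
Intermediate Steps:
A = -4 (A = 2 - (6 - 4)*(2 + 1) = 2 - 2*3 = 2 - 1*6 = 2 - 6 = -4)
z(j) = 6 (z(j) = 3*2 = 6)
p(m) = (-4 + m)*(6 + m) (p(m) = (m + 6)*(m - 4) = (6 + m)*(-4 + m) = (-4 + m)*(6 + m))
262 + 239*p(21) = 262 + 239*(-24 + 21**2 + 2*21) = 262 + 239*(-24 + 441 + 42) = 262 + 239*459 = 262 + 109701 = 109963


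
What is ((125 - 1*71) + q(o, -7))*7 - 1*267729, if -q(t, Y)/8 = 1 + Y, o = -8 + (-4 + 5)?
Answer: -267015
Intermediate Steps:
o = -7 (o = -8 + 1 = -7)
q(t, Y) = -8 - 8*Y (q(t, Y) = -8*(1 + Y) = -8 - 8*Y)
((125 - 1*71) + q(o, -7))*7 - 1*267729 = ((125 - 1*71) + (-8 - 8*(-7)))*7 - 1*267729 = ((125 - 71) + (-8 + 56))*7 - 267729 = (54 + 48)*7 - 267729 = 102*7 - 267729 = 714 - 267729 = -267015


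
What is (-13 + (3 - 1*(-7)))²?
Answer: 9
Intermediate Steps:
(-13 + (3 - 1*(-7)))² = (-13 + (3 + 7))² = (-13 + 10)² = (-3)² = 9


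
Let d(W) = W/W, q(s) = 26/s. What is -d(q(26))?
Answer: -1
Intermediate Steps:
d(W) = 1
-d(q(26)) = -1*1 = -1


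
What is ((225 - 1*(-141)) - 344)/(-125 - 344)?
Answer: -22/469 ≈ -0.046908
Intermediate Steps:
((225 - 1*(-141)) - 344)/(-125 - 344) = ((225 + 141) - 344)/(-469) = (366 - 344)*(-1/469) = 22*(-1/469) = -22/469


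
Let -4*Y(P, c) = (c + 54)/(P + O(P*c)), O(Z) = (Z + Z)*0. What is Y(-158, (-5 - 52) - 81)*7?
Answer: -147/158 ≈ -0.93038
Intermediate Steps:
O(Z) = 0 (O(Z) = (2*Z)*0 = 0)
Y(P, c) = -(54 + c)/(4*P) (Y(P, c) = -(c + 54)/(4*(P + 0)) = -(54 + c)/(4*P))
Y(-158, (-5 - 52) - 81)*7 = ((1/4)*(-54 - ((-5 - 52) - 81))/(-158))*7 = ((1/4)*(-1/158)*(-54 - (-57 - 81)))*7 = ((1/4)*(-1/158)*(-54 - 1*(-138)))*7 = ((1/4)*(-1/158)*(-54 + 138))*7 = ((1/4)*(-1/158)*84)*7 = -21/158*7 = -147/158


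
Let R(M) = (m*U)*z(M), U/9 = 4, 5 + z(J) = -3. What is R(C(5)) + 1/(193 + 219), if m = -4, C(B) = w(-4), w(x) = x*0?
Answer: 474625/412 ≈ 1152.0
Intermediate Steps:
z(J) = -8 (z(J) = -5 - 3 = -8)
w(x) = 0
C(B) = 0
U = 36 (U = 9*4 = 36)
R(M) = 1152 (R(M) = -4*36*(-8) = -144*(-8) = 1152)
R(C(5)) + 1/(193 + 219) = 1152 + 1/(193 + 219) = 1152 + 1/412 = 474625/412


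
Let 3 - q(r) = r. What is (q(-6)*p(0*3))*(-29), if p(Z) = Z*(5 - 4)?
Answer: 0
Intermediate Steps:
q(r) = 3 - r
p(Z) = Z (p(Z) = Z*1 = Z)
(q(-6)*p(0*3))*(-29) = ((3 - 1*(-6))*(0*3))*(-29) = ((3 + 6)*0)*(-29) = (9*0)*(-29) = 0*(-29) = 0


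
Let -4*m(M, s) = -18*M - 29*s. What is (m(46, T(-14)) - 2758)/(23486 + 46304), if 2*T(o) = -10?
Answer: -10349/279160 ≈ -0.037072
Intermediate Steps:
T(o) = -5 (T(o) = (½)*(-10) = -5)
m(M, s) = 9*M/2 + 29*s/4 (m(M, s) = -(-18*M - 29*s)/4 = -(-29*s - 18*M)/4 = 9*M/2 + 29*s/4)
(m(46, T(-14)) - 2758)/(23486 + 46304) = (((9/2)*46 + (29/4)*(-5)) - 2758)/(23486 + 46304) = ((207 - 145/4) - 2758)/69790 = (683/4 - 2758)*(1/69790) = -10349/4*1/69790 = -10349/279160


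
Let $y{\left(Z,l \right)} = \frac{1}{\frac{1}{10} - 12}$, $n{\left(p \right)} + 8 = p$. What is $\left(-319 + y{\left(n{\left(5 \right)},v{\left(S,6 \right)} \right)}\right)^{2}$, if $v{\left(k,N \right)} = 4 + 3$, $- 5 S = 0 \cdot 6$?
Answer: $\frac{1441796841}{14161} \approx 1.0181 \cdot 10^{5}$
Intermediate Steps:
$S = 0$ ($S = - \frac{0 \cdot 6}{5} = \left(- \frac{1}{5}\right) 0 = 0$)
$v{\left(k,N \right)} = 7$
$n{\left(p \right)} = -8 + p$
$y{\left(Z,l \right)} = - \frac{10}{119}$ ($y{\left(Z,l \right)} = \frac{1}{\frac{1}{10} - 12} = \frac{1}{- \frac{119}{10}} = - \frac{10}{119}$)
$\left(-319 + y{\left(n{\left(5 \right)},v{\left(S,6 \right)} \right)}\right)^{2} = \left(-319 - \frac{10}{119}\right)^{2} = \left(- \frac{37971}{119}\right)^{2} = \frac{1441796841}{14161}$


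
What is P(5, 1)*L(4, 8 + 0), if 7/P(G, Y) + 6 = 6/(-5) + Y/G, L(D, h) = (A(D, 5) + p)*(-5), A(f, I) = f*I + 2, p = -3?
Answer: 95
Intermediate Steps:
A(f, I) = 2 + I*f (A(f, I) = I*f + 2 = 2 + I*f)
L(D, h) = 5 - 25*D (L(D, h) = ((2 + 5*D) - 3)*(-5) = (-1 + 5*D)*(-5) = 5 - 25*D)
P(G, Y) = 7/(-36/5 + Y/G) (P(G, Y) = 7/(-6 + (6/(-5) + Y/G)) = 7/(-6 + (6*(-⅕) + Y/G)) = 7/(-6 + (-6/5 + Y/G)) = 7/(-36/5 + Y/G))
P(5, 1)*L(4, 8 + 0) = (-35*5/(-5*1 + 36*5))*(5 - 25*4) = (-35*5/(-5 + 180))*(5 - 100) = -35*5/175*(-95) = -35*5*1/175*(-95) = -1*(-95) = 95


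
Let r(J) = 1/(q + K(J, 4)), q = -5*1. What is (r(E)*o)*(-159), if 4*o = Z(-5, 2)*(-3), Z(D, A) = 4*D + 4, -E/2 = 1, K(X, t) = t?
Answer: 1908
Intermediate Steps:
E = -2 (E = -2*1 = -2)
Z(D, A) = 4 + 4*D
q = -5
o = 12 (o = ((4 + 4*(-5))*(-3))/4 = ((4 - 20)*(-3))/4 = (-16*(-3))/4 = (¼)*48 = 12)
r(J) = -1 (r(J) = 1/(-5 + 4) = 1/(-1) = -1)
(r(E)*o)*(-159) = -1*12*(-159) = -12*(-159) = 1908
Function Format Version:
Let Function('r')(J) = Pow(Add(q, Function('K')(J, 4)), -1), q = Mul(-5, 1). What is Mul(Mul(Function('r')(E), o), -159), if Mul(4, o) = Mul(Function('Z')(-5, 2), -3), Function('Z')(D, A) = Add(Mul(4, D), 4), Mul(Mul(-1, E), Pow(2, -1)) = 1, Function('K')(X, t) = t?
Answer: 1908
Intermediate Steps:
E = -2 (E = Mul(-2, 1) = -2)
Function('Z')(D, A) = Add(4, Mul(4, D))
q = -5
o = 12 (o = Mul(Rational(1, 4), Mul(Add(4, Mul(4, -5)), -3)) = Mul(Rational(1, 4), Mul(Add(4, -20), -3)) = Mul(Rational(1, 4), Mul(-16, -3)) = Mul(Rational(1, 4), 48) = 12)
Function('r')(J) = -1 (Function('r')(J) = Pow(Add(-5, 4), -1) = Pow(-1, -1) = -1)
Mul(Mul(Function('r')(E), o), -159) = Mul(Mul(-1, 12), -159) = Mul(-12, -159) = 1908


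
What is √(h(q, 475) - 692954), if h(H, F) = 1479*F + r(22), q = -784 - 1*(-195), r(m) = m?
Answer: √9593 ≈ 97.944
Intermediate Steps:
q = -589 (q = -784 + 195 = -589)
h(H, F) = 22 + 1479*F (h(H, F) = 1479*F + 22 = 22 + 1479*F)
√(h(q, 475) - 692954) = √((22 + 1479*475) - 692954) = √((22 + 702525) - 692954) = √(702547 - 692954) = √9593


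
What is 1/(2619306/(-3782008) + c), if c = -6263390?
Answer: -1891004/11844096853213 ≈ -1.5966e-7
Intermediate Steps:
1/(2619306/(-3782008) + c) = 1/(2619306/(-3782008) - 6263390) = 1/(2619306*(-1/3782008) - 6263390) = 1/(-1309653/1891004 - 6263390) = 1/(-11844096853213/1891004) = -1891004/11844096853213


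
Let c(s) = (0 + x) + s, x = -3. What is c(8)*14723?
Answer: 73615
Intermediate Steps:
c(s) = -3 + s (c(s) = (0 - 3) + s = -3 + s)
c(8)*14723 = (-3 + 8)*14723 = 5*14723 = 73615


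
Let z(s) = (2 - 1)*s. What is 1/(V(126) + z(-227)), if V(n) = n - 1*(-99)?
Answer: -½ ≈ -0.50000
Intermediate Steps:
V(n) = 99 + n (V(n) = n + 99 = 99 + n)
z(s) = s (z(s) = 1*s = s)
1/(V(126) + z(-227)) = 1/((99 + 126) - 227) = 1/(225 - 227) = 1/(-2) = -½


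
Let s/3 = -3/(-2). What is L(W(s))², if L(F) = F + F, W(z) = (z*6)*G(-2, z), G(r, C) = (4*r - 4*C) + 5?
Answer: 1285956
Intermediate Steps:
G(r, C) = 5 - 4*C + 4*r (G(r, C) = (-4*C + 4*r) + 5 = 5 - 4*C + 4*r)
s = 9/2 (s = 3*(-3/(-2)) = 3*(-3*(-½)) = 3*(3/2) = 9/2 ≈ 4.5000)
W(z) = 6*z*(-3 - 4*z) (W(z) = (z*6)*(5 - 4*z + 4*(-2)) = (6*z)*(5 - 4*z - 8) = (6*z)*(-3 - 4*z) = 6*z*(-3 - 4*z))
L(F) = 2*F
L(W(s))² = (2*(-6*9/2*(3 + 4*(9/2))))² = (2*(-6*9/2*(3 + 18)))² = (2*(-6*9/2*21))² = (2*(-567))² = (-1134)² = 1285956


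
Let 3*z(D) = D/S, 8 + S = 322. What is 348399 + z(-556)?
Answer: 164095651/471 ≈ 3.4840e+5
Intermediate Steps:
S = 314 (S = -8 + 322 = 314)
z(D) = D/942 (z(D) = (D/314)/3 = D/942)
348399 + z(-556) = 348399 + (1/942)*(-556) = 348399 - 278/471 = 164095651/471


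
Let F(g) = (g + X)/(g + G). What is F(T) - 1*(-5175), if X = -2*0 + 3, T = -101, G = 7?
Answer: 243274/47 ≈ 5176.0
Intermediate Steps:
X = 3 (X = 0 + 3 = 3)
F(g) = (3 + g)/(7 + g) (F(g) = (g + 3)/(g + 7) = (3 + g)/(7 + g))
F(T) - 1*(-5175) = (3 - 101)/(7 - 101) - 1*(-5175) = -98/(-94) + 5175 = -1/94*(-98) + 5175 = 49/47 + 5175 = 243274/47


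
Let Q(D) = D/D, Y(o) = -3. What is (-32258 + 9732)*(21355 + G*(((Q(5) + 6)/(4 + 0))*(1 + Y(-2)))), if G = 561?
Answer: -436812929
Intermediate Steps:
Q(D) = 1
(-32258 + 9732)*(21355 + G*(((Q(5) + 6)/(4 + 0))*(1 + Y(-2)))) = (-32258 + 9732)*(21355 + 561*(((1 + 6)/(4 + 0))*(1 - 3))) = -22526*(21355 + 561*((7/4)*(-2))) = -22526*(21355 + 561*(-7/2)) = -22526*(21355 - 3927/2) = -22526*38783/2 = -436812929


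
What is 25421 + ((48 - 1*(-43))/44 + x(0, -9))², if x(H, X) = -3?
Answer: 49216737/1936 ≈ 25422.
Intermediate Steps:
25421 + ((48 - 1*(-43))/44 + x(0, -9))² = 25421 + ((48 - 1*(-43))/44 - 3)² = 25421 + ((48 + 43)*(1/44) - 3)² = 25421 + (91*(1/44) - 3)² = 25421 + (91/44 - 3)² = 25421 + (-41/44)² = 25421 + 1681/1936 = 49216737/1936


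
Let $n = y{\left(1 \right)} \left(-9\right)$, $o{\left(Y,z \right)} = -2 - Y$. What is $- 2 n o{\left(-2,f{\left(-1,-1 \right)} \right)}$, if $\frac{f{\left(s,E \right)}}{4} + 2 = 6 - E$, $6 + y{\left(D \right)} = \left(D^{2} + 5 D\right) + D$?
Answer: $0$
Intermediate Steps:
$y{\left(D \right)} = -6 + D^{2} + 6 D$ ($y{\left(D \right)} = -6 + \left(\left(D^{2} + 5 D\right) + D\right) = -6 + \left(D^{2} + 6 D\right) = -6 + D^{2} + 6 D$)
$f{\left(s,E \right)} = 16 - 4 E$ ($f{\left(s,E \right)} = -8 + 4 \left(6 - E\right) = -8 - \left(-24 + 4 E\right) = 16 - 4 E$)
$n = -9$ ($n = \left(-6 + 1^{2} + 6 \cdot 1\right) \left(-9\right) = \left(-6 + 1 + 6\right) \left(-9\right) = 1 \left(-9\right) = -9$)
$- 2 n o{\left(-2,f{\left(-1,-1 \right)} \right)} = \left(-2\right) \left(-9\right) \left(-2 - -2\right) = 18 \left(-2 + 2\right) = 18 \cdot 0 = 0$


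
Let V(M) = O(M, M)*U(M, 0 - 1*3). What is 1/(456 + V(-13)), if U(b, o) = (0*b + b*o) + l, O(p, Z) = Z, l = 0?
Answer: -1/51 ≈ -0.019608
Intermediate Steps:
U(b, o) = b*o (U(b, o) = (0*b + b*o) + 0 = (0 + b*o) + 0 = b*o + 0 = b*o)
V(M) = -3*M² (V(M) = M*(M*(0 - 1*3)) = M*(M*(0 - 3)) = M*(M*(-3)) = M*(-3*M) = -3*M²)
1/(456 + V(-13)) = 1/(456 - 3*(-13)²) = 1/(456 - 3*169) = 1/(456 - 507) = 1/(-51) = -1/51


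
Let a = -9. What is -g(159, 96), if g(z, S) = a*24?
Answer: 216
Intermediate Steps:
g(z, S) = -216 (g(z, S) = -9*24 = -216)
-g(159, 96) = -1*(-216) = 216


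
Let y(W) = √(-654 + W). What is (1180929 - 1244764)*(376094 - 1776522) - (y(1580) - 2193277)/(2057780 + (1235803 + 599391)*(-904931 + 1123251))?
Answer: 35817674218465381760077/400661611860 - √926/400661611860 ≈ 8.9396e+10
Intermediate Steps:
(1180929 - 1244764)*(376094 - 1776522) - (y(1580) - 2193277)/(2057780 + (1235803 + 599391)*(-904931 + 1123251)) = (1180929 - 1244764)*(376094 - 1776522) - (√(-654 + 1580) - 2193277)/(2057780 + (1235803 + 599391)*(-904931 + 1123251)) = -63835*(-1400428) - (√926 - 2193277)/(2057780 + 1835194*218320) = 89396321380 - (-2193277 + √926)/(2057780 + 400659554080) = 89396321380 - (-2193277 + √926)/400661611860 = 89396321380 - (-2193277/400661611860 + √926/400661611860) = 89396321380 + (2193277/400661611860 - √926/400661611860) = 35817674218465381760077/400661611860 - √926/400661611860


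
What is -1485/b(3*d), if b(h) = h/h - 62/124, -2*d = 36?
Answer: -2970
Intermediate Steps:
d = -18 (d = -½*36 = -18)
b(h) = ½ (b(h) = 1 - 62*1/124 = 1 - ½ = ½)
-1485/b(3*d) = -1485/½ = -1485*2 = -2970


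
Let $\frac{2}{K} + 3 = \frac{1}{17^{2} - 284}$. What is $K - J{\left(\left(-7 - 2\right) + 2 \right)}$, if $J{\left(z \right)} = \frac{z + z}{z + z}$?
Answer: $- \frac{12}{7} \approx -1.7143$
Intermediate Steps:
$J{\left(z \right)} = 1$ ($J{\left(z \right)} = \frac{2 z}{2 z} = 2 z \frac{1}{2 z} = 1$)
$K = - \frac{5}{7}$ ($K = \frac{2}{-3 + \frac{1}{17^{2} - 284}} = \frac{2}{-3 + \frac{1}{289 - 284}} = \frac{2}{-3 + \frac{1}{5}} = \frac{2}{- \frac{14}{5}} = 2 \left(- \frac{5}{14}\right) = - \frac{5}{7} \approx -0.71429$)
$K - J{\left(\left(-7 - 2\right) + 2 \right)} = - \frac{5}{7} - 1 = - \frac{12}{7}$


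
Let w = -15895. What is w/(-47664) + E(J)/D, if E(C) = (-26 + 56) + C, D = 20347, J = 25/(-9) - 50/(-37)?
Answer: 4005589115/11961106032 ≈ 0.33488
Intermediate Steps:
J = -475/333 (J = 25*(-⅑) - 50*(-1/37) = -25/9 + 50/37 = -475/333 ≈ -1.4264)
E(C) = 30 + C
w/(-47664) + E(J)/D = -15895/(-47664) + (30 - 475/333)/20347 = -15895*(-1/47664) + (9515/333)*(1/20347) = 15895/47664 + 9515/6775551 = 4005589115/11961106032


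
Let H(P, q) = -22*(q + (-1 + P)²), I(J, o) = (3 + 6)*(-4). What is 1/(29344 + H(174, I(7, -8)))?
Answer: -1/628302 ≈ -1.5916e-6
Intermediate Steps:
I(J, o) = -36 (I(J, o) = 9*(-4) = -36)
H(P, q) = -22*q - 22*(-1 + P)²
1/(29344 + H(174, I(7, -8))) = 1/(29344 + (-22*(-36) - 22*(-1 + 174)²)) = 1/(29344 + (792 - 22*173²)) = 1/(29344 + (792 - 22*29929)) = 1/(29344 + (792 - 658438)) = 1/(29344 - 657646) = 1/(-628302) = -1/628302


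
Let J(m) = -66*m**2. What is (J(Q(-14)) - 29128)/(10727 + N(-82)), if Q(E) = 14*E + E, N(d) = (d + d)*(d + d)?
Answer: -2939728/37623 ≈ -78.136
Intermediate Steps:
N(d) = 4*d**2 (N(d) = (2*d)*(2*d) = 4*d**2)
Q(E) = 15*E
(J(Q(-14)) - 29128)/(10727 + N(-82)) = (-66*(15*(-14))**2 - 29128)/(10727 + 4*(-82)**2) = (-66*(-210)**2 - 29128)/(10727 + 4*6724) = (-66*44100 - 29128)/(10727 + 26896) = (-2910600 - 29128)/37623 = -2939728*1/37623 = -2939728/37623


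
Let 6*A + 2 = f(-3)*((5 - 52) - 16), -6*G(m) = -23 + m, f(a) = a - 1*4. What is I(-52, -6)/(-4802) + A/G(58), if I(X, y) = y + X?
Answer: -150432/12005 ≈ -12.531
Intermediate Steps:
I(X, y) = X + y
f(a) = -4 + a (f(a) = a - 4 = -4 + a)
G(m) = 23/6 - m/6 (G(m) = -(-23 + m)/6 = 23/6 - m/6)
A = 439/6 (A = -1/3 + ((-4 - 3)*((5 - 52) - 16))/6 = -1/3 + (-7*(-47 - 16))/6 = -1/3 + (-7*(-63))/6 = -1/3 + (1/6)*441 = -1/3 + 147/2 = 439/6 ≈ 73.167)
I(-52, -6)/(-4802) + A/G(58) = (-52 - 6)/(-4802) + 439/(6*(23/6 - 1/6*58)) = -58*(-1/4802) + 439/(6*(23/6 - 29/3)) = 29/2401 + 439/(6*(-35/6)) = 29/2401 + (439/6)*(-6/35) = 29/2401 - 439/35 = -150432/12005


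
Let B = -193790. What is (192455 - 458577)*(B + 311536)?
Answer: -31334801012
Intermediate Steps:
(192455 - 458577)*(B + 311536) = (192455 - 458577)*(-193790 + 311536) = -266122*117746 = -31334801012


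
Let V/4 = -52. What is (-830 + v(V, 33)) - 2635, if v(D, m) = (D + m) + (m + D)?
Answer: -3815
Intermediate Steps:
V = -208 (V = 4*(-52) = -208)
v(D, m) = 2*D + 2*m (v(D, m) = (D + m) + (D + m) = 2*D + 2*m)
(-830 + v(V, 33)) - 2635 = (-830 + (2*(-208) + 2*33)) - 2635 = (-830 + (-416 + 66)) - 2635 = (-830 - 350) - 2635 = -1180 - 2635 = -3815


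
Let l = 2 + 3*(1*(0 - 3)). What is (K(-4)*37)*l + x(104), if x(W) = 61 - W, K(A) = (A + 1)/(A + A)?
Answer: -1121/8 ≈ -140.13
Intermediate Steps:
K(A) = (1 + A)/(2*A) (K(A) = (1 + A)/((2*A)) = (1 + A)*(1/(2*A)) = (1 + A)/(2*A))
l = -7 (l = 2 + 3*(1*(-3)) = 2 + 3*(-3) = 2 - 9 = -7)
(K(-4)*37)*l + x(104) = (((1/2)*(1 - 4)/(-4))*37)*(-7) + (61 - 1*104) = (((1/2)*(-1/4)*(-3))*37)*(-7) + (61 - 104) = ((3/8)*37)*(-7) - 43 = (111/8)*(-7) - 43 = -777/8 - 43 = -1121/8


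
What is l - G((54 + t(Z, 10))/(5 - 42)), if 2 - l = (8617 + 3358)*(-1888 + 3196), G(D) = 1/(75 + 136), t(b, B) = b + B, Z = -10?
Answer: -3304955879/211 ≈ -1.5663e+7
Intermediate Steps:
t(b, B) = B + b
G(D) = 1/211
l = -15663298 (l = 2 - (8617 + 3358)*(-1888 + 3196) = 2 - 11975*1308 = 2 - 1*15663300 = 2 - 15663300 = -15663298)
l - G((54 + t(Z, 10))/(5 - 42)) = -15663298 - 1*1/211 = -15663298 - 1/211 = -3304955879/211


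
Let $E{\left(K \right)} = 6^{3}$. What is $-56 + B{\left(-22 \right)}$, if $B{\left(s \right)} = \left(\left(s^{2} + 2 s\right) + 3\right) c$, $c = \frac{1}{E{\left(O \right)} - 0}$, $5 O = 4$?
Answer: $- \frac{11653}{216} \approx -53.949$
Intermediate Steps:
$O = \frac{4}{5}$ ($O = \frac{1}{5} \cdot 4 = \frac{4}{5} \approx 0.8$)
$E{\left(K \right)} = 216$
$c = \frac{1}{216}$ ($c = \frac{1}{216 - 0} = \frac{1}{216 + 0} = \frac{1}{216} \approx 0.0046296$)
$B{\left(s \right)} = \frac{1}{72} + \frac{s}{108} + \frac{s^{2}}{216}$ ($B{\left(s \right)} = \left(\left(s^{2} + 2 s\right) + 3\right) \frac{1}{216} = \left(3 + s^{2} + 2 s\right) \frac{1}{216} = \frac{1}{72} + \frac{s}{108} + \frac{s^{2}}{216}$)
$-56 + B{\left(-22 \right)} = -56 + \left(\frac{1}{72} + \frac{1}{108} \left(-22\right) + \frac{\left(-22\right)^{2}}{216}\right) = -56 + \left(\frac{1}{72} - \frac{11}{54} + \frac{1}{216} \cdot 484\right) = -56 + \left(\frac{1}{72} - \frac{11}{54} + \frac{121}{54}\right) = -56 + \frac{443}{216} = - \frac{11653}{216}$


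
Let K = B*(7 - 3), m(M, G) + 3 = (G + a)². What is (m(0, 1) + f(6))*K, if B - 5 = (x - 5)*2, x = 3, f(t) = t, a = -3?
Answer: 28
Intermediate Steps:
B = 1 (B = 5 + (3 - 5)*2 = 5 - 2*2 = 5 - 4 = 1)
m(M, G) = -3 + (-3 + G)² (m(M, G) = -3 + (G - 3)² = -3 + (-3 + G)²)
K = 4 (K = 1*(7 - 3) = 1*4 = 4)
(m(0, 1) + f(6))*K = ((-3 + (-3 + 1)²) + 6)*4 = ((-3 + (-2)²) + 6)*4 = ((-3 + 4) + 6)*4 = (1 + 6)*4 = 7*4 = 28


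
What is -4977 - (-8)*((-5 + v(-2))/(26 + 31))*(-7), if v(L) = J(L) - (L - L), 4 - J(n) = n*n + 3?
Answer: -283241/57 ≈ -4969.1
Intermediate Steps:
J(n) = 1 - n**2 (J(n) = 4 - (n*n + 3) = 4 - (n**2 + 3) = 4 - (3 + n**2) = 4 + (-3 - n**2) = 1 - n**2)
v(L) = 1 - L**2 (v(L) = (1 - L**2) - (L - L) = (1 - L**2) - 1*0 = (1 - L**2) + 0 = 1 - L**2)
-4977 - (-8)*((-5 + v(-2))/(26 + 31))*(-7) = -4977 - (-8)*((-5 + (1 - 1*(-2)**2))/(26 + 31))*(-7) = -4977 - (-8)*((-5 + (1 - 1*4))/57)*(-7) = -4977 - (-8)*((-5 + (1 - 4))*(1/57))*(-7) = -4977 - (-8)*((-5 - 3)*(1/57))*(-7) = -4977 - (-8)*-8*1/57*(-7) = -4977 - (-8)*(-8/57*(-7)) = -4977 - (-8)*56/57 = -4977 - 1*(-448/57) = -4977 + 448/57 = -283241/57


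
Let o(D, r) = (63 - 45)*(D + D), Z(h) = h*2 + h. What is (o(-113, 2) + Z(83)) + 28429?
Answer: 24610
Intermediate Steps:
Z(h) = 3*h (Z(h) = 2*h + h = 3*h)
o(D, r) = 36*D (o(D, r) = 18*(2*D) = 36*D)
(o(-113, 2) + Z(83)) + 28429 = (36*(-113) + 3*83) + 28429 = (-4068 + 249) + 28429 = -3819 + 28429 = 24610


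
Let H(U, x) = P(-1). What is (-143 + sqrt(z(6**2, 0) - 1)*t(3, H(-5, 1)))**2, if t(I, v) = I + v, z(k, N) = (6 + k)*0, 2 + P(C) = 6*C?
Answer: 20424 + 1430*I ≈ 20424.0 + 1430.0*I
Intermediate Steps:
P(C) = -2 + 6*C
H(U, x) = -8 (H(U, x) = -2 + 6*(-1) = -2 - 6 = -8)
z(k, N) = 0
(-143 + sqrt(z(6**2, 0) - 1)*t(3, H(-5, 1)))**2 = (-143 + sqrt(0 - 1)*(3 - 8))**2 = (-143 + sqrt(-1)*(-5))**2 = (-143 + I*(-5))**2 = (-143 - 5*I)**2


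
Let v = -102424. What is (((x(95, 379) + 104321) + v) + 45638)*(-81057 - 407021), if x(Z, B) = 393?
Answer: -23392602384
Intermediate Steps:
(((x(95, 379) + 104321) + v) + 45638)*(-81057 - 407021) = (((393 + 104321) - 102424) + 45638)*(-81057 - 407021) = ((104714 - 102424) + 45638)*(-488078) = (2290 + 45638)*(-488078) = 47928*(-488078) = -23392602384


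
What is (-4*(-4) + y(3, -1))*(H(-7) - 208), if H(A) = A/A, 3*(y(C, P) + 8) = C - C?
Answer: -1656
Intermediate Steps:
y(C, P) = -8 (y(C, P) = -8 + (C - C)/3 = -8 + (⅓)*0 = -8 + 0 = -8)
H(A) = 1
(-4*(-4) + y(3, -1))*(H(-7) - 208) = (-4*(-4) - 8)*(1 - 208) = (16 - 8)*(-207) = 8*(-207) = -1656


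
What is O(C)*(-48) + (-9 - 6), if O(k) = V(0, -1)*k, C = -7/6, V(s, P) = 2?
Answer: 97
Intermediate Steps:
C = -7/6 (C = -7*⅙ = -7/6 ≈ -1.1667)
O(k) = 2*k
O(C)*(-48) + (-9 - 6) = (2*(-7/6))*(-48) + (-9 - 6) = -7/3*(-48) - 15 = 112 - 15 = 97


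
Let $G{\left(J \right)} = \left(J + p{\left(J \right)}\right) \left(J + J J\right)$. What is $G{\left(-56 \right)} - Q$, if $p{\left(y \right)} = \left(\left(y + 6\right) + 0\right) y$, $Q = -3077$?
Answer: $8454597$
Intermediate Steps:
$p{\left(y \right)} = y \left(6 + y\right)$ ($p{\left(y \right)} = \left(\left(6 + y\right) + 0\right) y = \left(6 + y\right) y = y \left(6 + y\right)$)
$G{\left(J \right)} = \left(J + J^{2}\right) \left(J + J \left(6 + J\right)\right)$ ($G{\left(J \right)} = \left(J + J \left(6 + J\right)\right) \left(J + J J\right) = \left(J + J \left(6 + J\right)\right) \left(J + J^{2}\right) = \left(J + J^{2}\right) \left(J + J \left(6 + J\right)\right)$)
$G{\left(-56 \right)} - Q = \left(-56\right)^{2} \left(7 + \left(-56\right)^{2} + 8 \left(-56\right)\right) - -3077 = 3136 \left(7 + 3136 - 448\right) + 3077 = 3136 \cdot 2695 + 3077 = 8451520 + 3077 = 8454597$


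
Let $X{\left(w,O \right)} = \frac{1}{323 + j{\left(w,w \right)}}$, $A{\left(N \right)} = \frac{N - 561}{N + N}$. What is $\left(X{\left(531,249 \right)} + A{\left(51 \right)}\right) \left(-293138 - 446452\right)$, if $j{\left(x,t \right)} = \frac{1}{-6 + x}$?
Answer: $\frac{313347642225}{84788} \approx 3.6957 \cdot 10^{6}$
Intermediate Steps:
$A{\left(N \right)} = \frac{-561 + N}{2 N}$
$X{\left(w,O \right)} = \frac{1}{323 + \frac{1}{-6 + w}}$
$\left(X{\left(531,249 \right)} + A{\left(51 \right)}\right) \left(-293138 - 446452\right) = \left(\frac{-6 + 531}{-1937 + 323 \cdot 531} + \frac{-561 + 51}{2 \cdot 51}\right) \left(-293138 - 446452\right) = \left(\frac{1}{-1937 + 171513} \cdot 525 + \frac{1}{2} \cdot \frac{1}{51} \left(-510\right)\right) \left(-739590\right) = \left(\frac{1}{169576} \cdot 525 - 5\right) \left(-739590\right) = \left(\frac{525}{169576} - 5\right) \left(-739590\right) = \left(- \frac{847355}{169576}\right) \left(-739590\right) = \frac{313347642225}{84788}$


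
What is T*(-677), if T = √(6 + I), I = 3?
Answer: -2031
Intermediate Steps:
T = 3 (T = √(6 + 3) = √9 = 3)
T*(-677) = 3*(-677) = -2031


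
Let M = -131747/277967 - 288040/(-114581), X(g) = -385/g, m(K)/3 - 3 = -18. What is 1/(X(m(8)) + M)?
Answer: 286647631443/3037158940736 ≈ 0.094380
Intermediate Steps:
m(K) = -45 (m(K) = 9 + 3*(-18) = 9 - 54 = -45)
M = 64969911673/31849736827 (M = -131747*1/277967 - 288040*(-1/114581) = -131747/277967 + 288040/114581 = 64969911673/31849736827 ≈ 2.0399)
1/(X(m(8)) + M) = 1/(-385/(-45) + 64969911673/31849736827) = 1/(-385*(-1/45) + 64969911673/31849736827) = 1/(77/9 + 64969911673/31849736827) = 1/(3037158940736/286647631443) = 286647631443/3037158940736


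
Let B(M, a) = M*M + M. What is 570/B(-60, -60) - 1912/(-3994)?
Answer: 150751/235646 ≈ 0.63974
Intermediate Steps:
B(M, a) = M + M² (B(M, a) = M² + M = M + M²)
570/B(-60, -60) - 1912/(-3994) = 570/((-60*(1 - 60))) - 1912/(-3994) = 570/((-60*(-59))) - 1912*(-1/3994) = 570/3540 + 956/1997 = 570*(1/3540) + 956/1997 = 19/118 + 956/1997 = 150751/235646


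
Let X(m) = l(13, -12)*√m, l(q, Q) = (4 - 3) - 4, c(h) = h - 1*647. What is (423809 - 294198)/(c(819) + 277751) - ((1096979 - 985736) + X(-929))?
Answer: -30916858678/277923 + 3*I*√929 ≈ -1.1124e+5 + 91.438*I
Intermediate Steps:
c(h) = -647 + h (c(h) = h - 647 = -647 + h)
l(q, Q) = -3 (l(q, Q) = 1 - 4 = -3)
X(m) = -3*√m
(423809 - 294198)/(c(819) + 277751) - ((1096979 - 985736) + X(-929)) = (423809 - 294198)/((-647 + 819) + 277751) - ((1096979 - 985736) - 3*I*√929) = 129611/(172 + 277751) - (111243 - 3*I*√929) = 129611/277923 - (111243 - 3*I*√929) = 129611*(1/277923) + (-111243 + 3*I*√929) = 129611/277923 + (-111243 + 3*I*√929) = -30916858678/277923 + 3*I*√929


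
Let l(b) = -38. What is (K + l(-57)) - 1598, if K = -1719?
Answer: -3355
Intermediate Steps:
(K + l(-57)) - 1598 = (-1719 - 38) - 1598 = -1757 - 1598 = -3355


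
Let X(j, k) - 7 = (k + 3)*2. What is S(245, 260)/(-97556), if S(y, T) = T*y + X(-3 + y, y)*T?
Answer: -48620/24389 ≈ -1.9935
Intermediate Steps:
X(j, k) = 13 + 2*k (X(j, k) = 7 + (k + 3)*2 = 7 + (3 + k)*2 = 7 + (6 + 2*k) = 13 + 2*k)
S(y, T) = T*y + T*(13 + 2*y) (S(y, T) = T*y + (13 + 2*y)*T = T*y + T*(13 + 2*y))
S(245, 260)/(-97556) = (260*(13 + 3*245))/(-97556) = (260*(13 + 735))*(-1/97556) = (260*748)*(-1/97556) = 194480*(-1/97556) = -48620/24389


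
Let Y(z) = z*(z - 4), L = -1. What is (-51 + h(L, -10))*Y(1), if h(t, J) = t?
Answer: 156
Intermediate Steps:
Y(z) = z*(-4 + z)
(-51 + h(L, -10))*Y(1) = (-51 - 1)*(1*(-4 + 1)) = -52*(-3) = 156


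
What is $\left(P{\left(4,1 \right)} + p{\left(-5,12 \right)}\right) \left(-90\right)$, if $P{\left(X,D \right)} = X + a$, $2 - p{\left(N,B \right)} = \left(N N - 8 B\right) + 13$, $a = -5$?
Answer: $-5310$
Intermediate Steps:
$p{\left(N,B \right)} = -11 - N^{2} + 8 B$ ($p{\left(N,B \right)} = 2 - \left(\left(N N - 8 B\right) + 13\right) = 2 - \left(\left(N^{2} - 8 B\right) + 13\right) = 2 - \left(13 + N^{2} - 8 B\right) = -11 - N^{2} + 8 B$)
$P{\left(X,D \right)} = -5 + X$ ($P{\left(X,D \right)} = X - 5 = -5 + X$)
$\left(P{\left(4,1 \right)} + p{\left(-5,12 \right)}\right) \left(-90\right) = \left(\left(-5 + 4\right) - -60\right) \left(-90\right) = \left(-1 - -60\right) \left(-90\right) = \left(-1 + 60\right) \left(-90\right) = 59 \left(-90\right) = -5310$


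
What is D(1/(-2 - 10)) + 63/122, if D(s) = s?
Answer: 317/732 ≈ 0.43306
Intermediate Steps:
D(1/(-2 - 10)) + 63/122 = 1/(-2 - 10) + 63/122 = 1/(-12) + (1/122)*63 = -1/12 + 63/122 = 317/732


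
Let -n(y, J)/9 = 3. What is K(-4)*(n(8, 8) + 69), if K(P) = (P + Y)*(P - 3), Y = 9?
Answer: -1470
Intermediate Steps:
n(y, J) = -27 (n(y, J) = -9*3 = -27)
K(P) = (-3 + P)*(9 + P) (K(P) = (P + 9)*(P - 3) = (9 + P)*(-3 + P) = (-3 + P)*(9 + P))
K(-4)*(n(8, 8) + 69) = (-27 + (-4)² + 6*(-4))*(-27 + 69) = (-27 + 16 - 24)*42 = -35*42 = -1470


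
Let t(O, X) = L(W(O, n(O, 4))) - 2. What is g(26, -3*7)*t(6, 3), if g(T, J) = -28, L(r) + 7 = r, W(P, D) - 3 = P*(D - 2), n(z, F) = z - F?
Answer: 168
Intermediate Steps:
W(P, D) = 3 + P*(-2 + D) (W(P, D) = 3 + P*(D - 2) = 3 + P*(-2 + D))
L(r) = -7 + r
t(O, X) = -6 - 2*O + O*(-4 + O) (t(O, X) = (-7 + (3 - 2*O + (O - 1*4)*O)) - 2 = (-7 + (3 - 2*O + (O - 4)*O)) - 2 = (-7 + (3 - 2*O + (-4 + O)*O)) - 2 = (-7 + (3 - 2*O + O*(-4 + O))) - 2 = (-4 - 2*O + O*(-4 + O)) - 2 = -6 - 2*O + O*(-4 + O))
g(26, -3*7)*t(6, 3) = -28*(-6 + 6**2 - 6*6) = -28*(-6 + 36 - 36) = -28*(-6) = 168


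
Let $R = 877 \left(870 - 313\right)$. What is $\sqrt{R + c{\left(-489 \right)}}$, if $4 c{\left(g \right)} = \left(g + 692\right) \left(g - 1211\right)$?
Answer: $\sqrt{402214} \approx 634.2$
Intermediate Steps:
$R = 488489$ ($R = 877 \cdot 557 = 488489$)
$c{\left(g \right)} = \frac{\left(-1211 + g\right) \left(692 + g\right)}{4}$ ($c{\left(g \right)} = \frac{\left(g + 692\right) \left(g - 1211\right)}{4} = \frac{\left(692 + g\right) \left(-1211 + g\right)}{4} = \frac{\left(-1211 + g\right) \left(692 + g\right)}{4}$)
$\sqrt{R + c{\left(-489 \right)}} = \sqrt{488489 - \left(\frac{584221}{4} - \frac{239121}{4}\right)} = \sqrt{488489 + \left(-209503 + \frac{253791}{4} + \frac{1}{4} \cdot 239121\right)} = \sqrt{488489 + \left(-209503 + \frac{253791}{4} + \frac{239121}{4}\right)} = \sqrt{488489 - 86275} = \sqrt{402214}$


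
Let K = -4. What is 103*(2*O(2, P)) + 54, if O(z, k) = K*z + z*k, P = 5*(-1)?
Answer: -3654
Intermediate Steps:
P = -5
O(z, k) = -4*z + k*z (O(z, k) = -4*z + z*k = -4*z + k*z)
103*(2*O(2, P)) + 54 = 103*(2*(2*(-4 - 5))) + 54 = 103*(2*(2*(-9))) + 54 = 103*(2*(-18)) + 54 = 103*(-36) + 54 = -3708 + 54 = -3654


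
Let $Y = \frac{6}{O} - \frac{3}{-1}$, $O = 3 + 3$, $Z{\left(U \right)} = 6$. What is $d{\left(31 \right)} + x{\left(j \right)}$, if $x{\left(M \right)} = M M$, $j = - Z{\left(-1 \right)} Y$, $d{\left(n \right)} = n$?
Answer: $607$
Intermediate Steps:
$O = 6$
$Y = 4$ ($Y = \frac{6}{6} - \frac{3}{-1} = 6 \cdot \frac{1}{6} - -3 = 1 + 3 = 4$)
$j = -24$ ($j = \left(-1\right) 6 \cdot 4 = \left(-6\right) 4 = -24$)
$x{\left(M \right)} = M^{2}$
$d{\left(31 \right)} + x{\left(j \right)} = 31 + \left(-24\right)^{2} = 31 + 576 = 607$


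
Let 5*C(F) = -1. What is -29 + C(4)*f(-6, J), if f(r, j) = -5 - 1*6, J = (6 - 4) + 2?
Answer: -134/5 ≈ -26.800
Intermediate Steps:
C(F) = -⅕ (C(F) = (⅕)*(-1) = -⅕)
J = 4 (J = 2 + 2 = 4)
f(r, j) = -11 (f(r, j) = -5 - 6 = -11)
-29 + C(4)*f(-6, J) = -29 - ⅕*(-11) = -29 + 11/5 = -134/5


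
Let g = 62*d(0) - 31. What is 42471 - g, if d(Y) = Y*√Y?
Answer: 42502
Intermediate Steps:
d(Y) = Y^(3/2)
g = -31 (g = 62*0^(3/2) - 31 = 62*0 - 31 = 0 - 31 = -31)
42471 - g = 42471 - 1*(-31) = 42471 + 31 = 42502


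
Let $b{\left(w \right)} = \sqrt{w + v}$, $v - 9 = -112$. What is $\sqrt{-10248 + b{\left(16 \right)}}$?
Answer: $\sqrt{-10248 + i \sqrt{87}} \approx 0.0461 + 101.23 i$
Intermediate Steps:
$v = -103$ ($v = 9 - 112 = -103$)
$b{\left(w \right)} = \sqrt{-103 + w}$ ($b{\left(w \right)} = \sqrt{w - 103} = \sqrt{-103 + w}$)
$\sqrt{-10248 + b{\left(16 \right)}} = \sqrt{-10248 + \sqrt{-103 + 16}} = \sqrt{-10248 + \sqrt{-87}} = \sqrt{-10248 + i \sqrt{87}}$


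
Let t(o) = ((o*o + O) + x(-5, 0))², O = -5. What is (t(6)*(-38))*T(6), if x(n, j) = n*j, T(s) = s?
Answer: -219108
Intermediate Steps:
x(n, j) = j*n
t(o) = (-5 + o²)² (t(o) = ((o*o - 5) + 0*(-5))² = ((o² - 5) + 0)² = ((-5 + o²) + 0)² = (-5 + o²)²)
(t(6)*(-38))*T(6) = ((-5 + 6²)²*(-38))*6 = ((-5 + 36)²*(-38))*6 = (31²*(-38))*6 = (961*(-38))*6 = -36518*6 = -219108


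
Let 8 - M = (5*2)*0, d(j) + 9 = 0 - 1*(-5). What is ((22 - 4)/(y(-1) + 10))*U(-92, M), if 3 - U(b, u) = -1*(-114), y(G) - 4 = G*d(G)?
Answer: -111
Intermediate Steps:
d(j) = -4 (d(j) = -9 + (0 - 1*(-5)) = -9 + (0 + 5) = -9 + 5 = -4)
y(G) = 4 - 4*G (y(G) = 4 + G*(-4) = 4 - 4*G)
M = 8 (M = 8 - 5*2*0 = 8 - 10*0 = 8 - 1*0 = 8 + 0 = 8)
U(b, u) = -111 (U(b, u) = 3 - (-1)*(-114) = 3 - 1*114 = 3 - 114 = -111)
((22 - 4)/(y(-1) + 10))*U(-92, M) = ((22 - 4)/((4 - 4*(-1)) + 10))*(-111) = (18/((4 + 4) + 10))*(-111) = (18/(8 + 10))*(-111) = (18/18)*(-111) = (18*(1/18))*(-111) = 1*(-111) = -111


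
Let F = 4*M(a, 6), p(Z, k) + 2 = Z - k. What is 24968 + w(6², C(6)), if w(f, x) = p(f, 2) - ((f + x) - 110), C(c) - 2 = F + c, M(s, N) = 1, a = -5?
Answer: 25062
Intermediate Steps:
p(Z, k) = -2 + Z - k (p(Z, k) = -2 + (Z - k) = -2 + Z - k)
F = 4 (F = 4*1 = 4)
C(c) = 6 + c (C(c) = 2 + (4 + c) = 6 + c)
w(f, x) = 106 - x (w(f, x) = (-2 + f - 1*2) - ((f + x) - 110) = (-2 + f - 2) - (-110 + f + x) = (-4 + f) + (110 - f - x) = 106 - x)
24968 + w(6², C(6)) = 24968 + (106 - (6 + 6)) = 24968 + (106 - 1*12) = 24968 + (106 - 12) = 24968 + 94 = 25062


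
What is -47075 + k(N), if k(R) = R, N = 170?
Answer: -46905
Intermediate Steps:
-47075 + k(N) = -47075 + 170 = -46905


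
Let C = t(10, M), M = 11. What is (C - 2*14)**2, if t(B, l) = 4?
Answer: 576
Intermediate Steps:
C = 4
(C - 2*14)**2 = (4 - 2*14)**2 = (4 - 28)**2 = (-24)**2 = 576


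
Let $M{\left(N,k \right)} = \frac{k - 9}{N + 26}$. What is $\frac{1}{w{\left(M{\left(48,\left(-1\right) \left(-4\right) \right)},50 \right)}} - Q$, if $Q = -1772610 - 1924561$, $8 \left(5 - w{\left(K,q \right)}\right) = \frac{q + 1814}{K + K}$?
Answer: $\frac{31965740471}{8646} \approx 3.6972 \cdot 10^{6}$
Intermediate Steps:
$M{\left(N,k \right)} = \frac{-9 + k}{26 + N}$
$w{\left(K,q \right)} = 5 - \frac{1814 + q}{16 K}$ ($w{\left(K,q \right)} = 5 - \frac{\left(q + 1814\right) \frac{1}{K + K}}{8} = 5 - \frac{\left(1814 + q\right) \frac{1}{2 K}}{8} = 5 - \frac{\frac{1}{2} \frac{1}{K} \left(1814 + q\right)}{8} = 5 - \frac{1814 + q}{16 K}$)
$Q = -3697171$ ($Q = -1772610 - 1924561 = -3697171$)
$\frac{1}{w{\left(M{\left(48,\left(-1\right) \left(-4\right) \right)},50 \right)}} - Q = \frac{1}{\frac{1}{16} \frac{1}{\frac{1}{26 + 48} \left(-9 - -4\right)} \left(-1814 - 50 + 80 \frac{-9 - -4}{26 + 48}\right)} - -3697171 = \frac{1}{\frac{1}{16} \frac{1}{\frac{1}{74} \left(-9 + 4\right)} \left(-1814 - 50 + 80 \frac{-9 + 4}{74}\right)} + 3697171 = \frac{1}{\frac{1}{16} \frac{1}{\frac{1}{74} \left(-5\right)} \left(-1814 - 50 + 80 \cdot \frac{1}{74} \left(-5\right)\right)} + 3697171 = \frac{1}{\frac{1}{16} \frac{1}{- \frac{5}{74}} \left(-1814 - 50 + 80 \left(- \frac{5}{74}\right)\right)} + 3697171 = \frac{1}{\frac{1}{16} \left(- \frac{74}{5}\right) \left(-1814 - 50 - \frac{200}{37}\right)} + 3697171 = \frac{1}{\frac{1}{16} \left(- \frac{74}{5}\right) \left(- \frac{69168}{37}\right)} + 3697171 = \frac{1}{\frac{8646}{5}} + 3697171 = \frac{5}{8646} + 3697171 = \frac{31965740471}{8646}$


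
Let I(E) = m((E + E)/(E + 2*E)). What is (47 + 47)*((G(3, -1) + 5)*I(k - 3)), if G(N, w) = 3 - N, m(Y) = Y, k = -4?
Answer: 940/3 ≈ 313.33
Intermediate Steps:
I(E) = ⅔ (I(E) = (E + E)/(E + 2*E) = (2*E)/((3*E)) = (2*E)*(1/(3*E)) = ⅔)
(47 + 47)*((G(3, -1) + 5)*I(k - 3)) = (47 + 47)*(((3 - 1*3) + 5)*(⅔)) = 94*(((3 - 3) + 5)*(⅔)) = 94*((0 + 5)*(⅔)) = 94*(5*(⅔)) = 94*(10/3) = 940/3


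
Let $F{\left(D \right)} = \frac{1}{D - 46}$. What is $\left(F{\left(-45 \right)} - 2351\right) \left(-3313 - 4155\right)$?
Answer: $\frac{1597718856}{91} \approx 1.7557 \cdot 10^{7}$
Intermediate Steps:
$F{\left(D \right)} = \frac{1}{-46 + D}$
$\left(F{\left(-45 \right)} - 2351\right) \left(-3313 - 4155\right) = \left(\frac{1}{-46 - 45} - 2351\right) \left(-3313 - 4155\right) = \left(\frac{1}{-91} - 2351\right) \left(-7468\right) = \left(- \frac{1}{91} - 2351\right) \left(-7468\right) = \left(- \frac{213942}{91}\right) \left(-7468\right) = \frac{1597718856}{91}$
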